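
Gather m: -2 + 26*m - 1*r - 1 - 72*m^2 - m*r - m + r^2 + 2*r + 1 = -72*m^2 + m*(25 - r) + r^2 + r - 2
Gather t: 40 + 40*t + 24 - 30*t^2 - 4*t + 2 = -30*t^2 + 36*t + 66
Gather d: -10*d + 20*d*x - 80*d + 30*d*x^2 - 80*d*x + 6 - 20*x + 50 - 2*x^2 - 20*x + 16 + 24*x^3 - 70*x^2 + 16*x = d*(30*x^2 - 60*x - 90) + 24*x^3 - 72*x^2 - 24*x + 72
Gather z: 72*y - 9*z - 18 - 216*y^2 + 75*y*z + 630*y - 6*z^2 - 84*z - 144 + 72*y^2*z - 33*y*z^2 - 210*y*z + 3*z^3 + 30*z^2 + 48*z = -216*y^2 + 702*y + 3*z^3 + z^2*(24 - 33*y) + z*(72*y^2 - 135*y - 45) - 162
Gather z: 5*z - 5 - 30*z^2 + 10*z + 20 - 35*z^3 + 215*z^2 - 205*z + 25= -35*z^3 + 185*z^2 - 190*z + 40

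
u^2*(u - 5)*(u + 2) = u^4 - 3*u^3 - 10*u^2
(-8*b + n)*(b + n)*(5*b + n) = -40*b^3 - 43*b^2*n - 2*b*n^2 + n^3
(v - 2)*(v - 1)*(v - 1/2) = v^3 - 7*v^2/2 + 7*v/2 - 1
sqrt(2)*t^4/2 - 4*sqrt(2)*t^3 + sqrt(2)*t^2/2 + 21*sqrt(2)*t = t*(t - 7)*(t - 3)*(sqrt(2)*t/2 + sqrt(2))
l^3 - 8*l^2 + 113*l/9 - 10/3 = (l - 6)*(l - 5/3)*(l - 1/3)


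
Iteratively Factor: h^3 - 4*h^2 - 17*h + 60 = (h + 4)*(h^2 - 8*h + 15) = (h - 3)*(h + 4)*(h - 5)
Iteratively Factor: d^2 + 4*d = (d)*(d + 4)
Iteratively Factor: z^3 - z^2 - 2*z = (z + 1)*(z^2 - 2*z) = (z - 2)*(z + 1)*(z)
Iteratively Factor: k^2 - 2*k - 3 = (k + 1)*(k - 3)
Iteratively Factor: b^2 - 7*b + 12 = (b - 4)*(b - 3)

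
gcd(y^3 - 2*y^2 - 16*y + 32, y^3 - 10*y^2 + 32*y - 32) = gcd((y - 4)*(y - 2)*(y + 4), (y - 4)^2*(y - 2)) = y^2 - 6*y + 8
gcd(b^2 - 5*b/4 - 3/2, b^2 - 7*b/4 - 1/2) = b - 2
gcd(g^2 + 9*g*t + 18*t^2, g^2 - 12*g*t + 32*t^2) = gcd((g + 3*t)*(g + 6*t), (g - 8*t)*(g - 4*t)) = 1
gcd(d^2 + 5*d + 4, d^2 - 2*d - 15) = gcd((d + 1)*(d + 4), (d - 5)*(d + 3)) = 1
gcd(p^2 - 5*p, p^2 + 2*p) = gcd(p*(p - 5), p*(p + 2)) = p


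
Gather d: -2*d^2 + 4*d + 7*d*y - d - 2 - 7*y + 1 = -2*d^2 + d*(7*y + 3) - 7*y - 1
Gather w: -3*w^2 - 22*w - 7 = -3*w^2 - 22*w - 7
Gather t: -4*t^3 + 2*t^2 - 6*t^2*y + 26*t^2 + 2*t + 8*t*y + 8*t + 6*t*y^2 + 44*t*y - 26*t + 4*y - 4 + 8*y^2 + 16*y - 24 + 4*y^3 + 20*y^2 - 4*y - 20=-4*t^3 + t^2*(28 - 6*y) + t*(6*y^2 + 52*y - 16) + 4*y^3 + 28*y^2 + 16*y - 48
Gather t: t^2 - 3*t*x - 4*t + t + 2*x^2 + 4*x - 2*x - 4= t^2 + t*(-3*x - 3) + 2*x^2 + 2*x - 4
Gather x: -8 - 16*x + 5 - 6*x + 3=-22*x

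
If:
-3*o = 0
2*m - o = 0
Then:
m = 0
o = 0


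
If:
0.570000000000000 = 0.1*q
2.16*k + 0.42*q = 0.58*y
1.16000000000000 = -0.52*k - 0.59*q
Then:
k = -8.70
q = 5.70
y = -28.27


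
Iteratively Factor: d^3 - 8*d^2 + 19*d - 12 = (d - 4)*(d^2 - 4*d + 3) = (d - 4)*(d - 3)*(d - 1)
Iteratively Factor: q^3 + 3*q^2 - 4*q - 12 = (q + 2)*(q^2 + q - 6) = (q + 2)*(q + 3)*(q - 2)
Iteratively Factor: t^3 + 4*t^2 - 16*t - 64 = (t + 4)*(t^2 - 16) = (t - 4)*(t + 4)*(t + 4)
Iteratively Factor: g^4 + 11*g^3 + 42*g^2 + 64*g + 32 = (g + 4)*(g^3 + 7*g^2 + 14*g + 8) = (g + 4)^2*(g^2 + 3*g + 2) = (g + 2)*(g + 4)^2*(g + 1)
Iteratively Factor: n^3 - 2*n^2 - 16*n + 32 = (n + 4)*(n^2 - 6*n + 8) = (n - 2)*(n + 4)*(n - 4)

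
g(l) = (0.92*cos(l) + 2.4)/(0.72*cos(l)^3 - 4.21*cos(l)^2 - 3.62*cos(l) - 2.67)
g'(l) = (0.92*cos(l) + 2.4)*(2.16*sin(l)*cos(l)^2 - 8.42*sin(l)*cos(l) - 3.62*sin(l))/(0.72*cos(l)^3 - 4.21*cos(l)^2 - 3.62*cos(l) - 2.67)^2 - 0.92*sin(l)/(0.72*cos(l)^3 - 4.21*cos(l)^2 - 3.62*cos(l) - 2.67) = (1.3248*cos(l)^3 + 1.3108*cos(l)^2 - 20.208*cos(l) - 6.2316)*sin(l)/(0.5184*cos(l)^6 - 6.0624*cos(l)^5 + 12.5113*cos(l)^4 + 26.6356*cos(l)^3 + 35.5858*cos(l)^2 + 19.3308*cos(l) + 7.1289)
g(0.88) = -0.46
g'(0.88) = -0.33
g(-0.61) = -0.39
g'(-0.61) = 0.19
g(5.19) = -0.55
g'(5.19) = 0.51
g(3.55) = -0.45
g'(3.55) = -0.41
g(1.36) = -0.72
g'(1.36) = -0.78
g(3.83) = -0.62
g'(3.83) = -0.82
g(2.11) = -0.95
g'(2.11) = 0.91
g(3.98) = -0.76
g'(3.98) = -1.01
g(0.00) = -0.34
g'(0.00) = 0.00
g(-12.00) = -0.38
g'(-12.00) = -0.17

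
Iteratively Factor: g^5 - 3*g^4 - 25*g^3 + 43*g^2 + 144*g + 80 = (g + 4)*(g^4 - 7*g^3 + 3*g^2 + 31*g + 20) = (g + 1)*(g + 4)*(g^3 - 8*g^2 + 11*g + 20) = (g - 4)*(g + 1)*(g + 4)*(g^2 - 4*g - 5) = (g - 4)*(g + 1)^2*(g + 4)*(g - 5)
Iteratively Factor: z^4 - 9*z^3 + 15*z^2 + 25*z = (z - 5)*(z^3 - 4*z^2 - 5*z) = (z - 5)^2*(z^2 + z) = (z - 5)^2*(z + 1)*(z)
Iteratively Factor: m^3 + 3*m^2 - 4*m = (m + 4)*(m^2 - m) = (m - 1)*(m + 4)*(m)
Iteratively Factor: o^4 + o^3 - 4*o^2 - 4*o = (o + 1)*(o^3 - 4*o) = o*(o + 1)*(o^2 - 4) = o*(o - 2)*(o + 1)*(o + 2)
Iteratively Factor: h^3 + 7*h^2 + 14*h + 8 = (h + 4)*(h^2 + 3*h + 2) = (h + 1)*(h + 4)*(h + 2)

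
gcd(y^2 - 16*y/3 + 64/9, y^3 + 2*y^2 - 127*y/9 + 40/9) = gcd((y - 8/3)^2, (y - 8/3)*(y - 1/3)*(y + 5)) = y - 8/3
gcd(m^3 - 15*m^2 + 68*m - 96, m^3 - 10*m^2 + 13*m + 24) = m^2 - 11*m + 24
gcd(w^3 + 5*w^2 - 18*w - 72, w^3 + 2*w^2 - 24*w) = w^2 + 2*w - 24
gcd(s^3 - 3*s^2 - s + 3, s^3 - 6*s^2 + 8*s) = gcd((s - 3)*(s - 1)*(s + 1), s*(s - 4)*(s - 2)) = 1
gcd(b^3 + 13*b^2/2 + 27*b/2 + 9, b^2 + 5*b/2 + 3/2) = b + 3/2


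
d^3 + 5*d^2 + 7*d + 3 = (d + 1)^2*(d + 3)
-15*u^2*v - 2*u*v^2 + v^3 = v*(-5*u + v)*(3*u + v)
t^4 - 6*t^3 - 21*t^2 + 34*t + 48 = (t - 8)*(t - 2)*(t + 1)*(t + 3)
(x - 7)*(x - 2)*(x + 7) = x^3 - 2*x^2 - 49*x + 98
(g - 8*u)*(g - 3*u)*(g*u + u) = g^3*u - 11*g^2*u^2 + g^2*u + 24*g*u^3 - 11*g*u^2 + 24*u^3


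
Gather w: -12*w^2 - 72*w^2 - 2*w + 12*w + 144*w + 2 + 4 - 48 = -84*w^2 + 154*w - 42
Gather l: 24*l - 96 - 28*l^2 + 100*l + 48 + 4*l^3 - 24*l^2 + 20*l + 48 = 4*l^3 - 52*l^2 + 144*l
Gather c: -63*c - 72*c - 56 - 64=-135*c - 120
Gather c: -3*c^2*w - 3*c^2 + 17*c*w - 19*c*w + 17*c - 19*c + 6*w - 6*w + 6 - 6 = c^2*(-3*w - 3) + c*(-2*w - 2)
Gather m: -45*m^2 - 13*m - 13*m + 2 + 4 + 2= -45*m^2 - 26*m + 8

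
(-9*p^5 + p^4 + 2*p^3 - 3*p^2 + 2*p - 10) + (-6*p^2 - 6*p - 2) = -9*p^5 + p^4 + 2*p^3 - 9*p^2 - 4*p - 12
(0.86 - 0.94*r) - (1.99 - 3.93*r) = 2.99*r - 1.13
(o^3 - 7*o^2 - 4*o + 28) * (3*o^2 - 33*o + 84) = 3*o^5 - 54*o^4 + 303*o^3 - 372*o^2 - 1260*o + 2352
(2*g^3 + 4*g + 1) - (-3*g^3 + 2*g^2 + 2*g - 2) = 5*g^3 - 2*g^2 + 2*g + 3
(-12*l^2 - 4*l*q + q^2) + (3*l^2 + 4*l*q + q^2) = -9*l^2 + 2*q^2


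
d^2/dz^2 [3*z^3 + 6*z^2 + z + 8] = 18*z + 12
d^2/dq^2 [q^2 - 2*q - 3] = 2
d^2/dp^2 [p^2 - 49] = 2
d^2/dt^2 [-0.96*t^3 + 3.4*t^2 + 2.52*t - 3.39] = 6.8 - 5.76*t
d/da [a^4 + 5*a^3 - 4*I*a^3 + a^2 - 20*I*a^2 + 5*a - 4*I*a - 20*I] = 4*a^3 + a^2*(15 - 12*I) + a*(2 - 40*I) + 5 - 4*I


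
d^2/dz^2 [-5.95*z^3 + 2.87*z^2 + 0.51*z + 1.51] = 5.74 - 35.7*z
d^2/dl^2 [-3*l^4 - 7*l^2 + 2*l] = -36*l^2 - 14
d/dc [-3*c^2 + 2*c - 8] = 2 - 6*c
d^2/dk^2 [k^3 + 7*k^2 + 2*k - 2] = 6*k + 14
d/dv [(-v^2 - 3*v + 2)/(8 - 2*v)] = (v^2 - 8*v - 10)/(2*(v^2 - 8*v + 16))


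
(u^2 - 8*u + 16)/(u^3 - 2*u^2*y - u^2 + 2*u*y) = (u^2 - 8*u + 16)/(u*(u^2 - 2*u*y - u + 2*y))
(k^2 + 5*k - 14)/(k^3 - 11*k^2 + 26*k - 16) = (k + 7)/(k^2 - 9*k + 8)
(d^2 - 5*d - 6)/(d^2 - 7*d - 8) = (d - 6)/(d - 8)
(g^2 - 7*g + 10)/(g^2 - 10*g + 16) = (g - 5)/(g - 8)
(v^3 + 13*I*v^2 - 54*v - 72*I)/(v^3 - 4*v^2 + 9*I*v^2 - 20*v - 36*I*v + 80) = (v^2 + 9*I*v - 18)/(v^2 + v*(-4 + 5*I) - 20*I)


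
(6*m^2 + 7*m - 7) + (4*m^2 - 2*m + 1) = 10*m^2 + 5*m - 6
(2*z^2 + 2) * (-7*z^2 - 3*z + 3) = -14*z^4 - 6*z^3 - 8*z^2 - 6*z + 6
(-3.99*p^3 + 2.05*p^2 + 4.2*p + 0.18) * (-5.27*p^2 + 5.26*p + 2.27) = 21.0273*p^5 - 31.7909*p^4 - 20.4083*p^3 + 25.7969*p^2 + 10.4808*p + 0.4086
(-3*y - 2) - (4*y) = -7*y - 2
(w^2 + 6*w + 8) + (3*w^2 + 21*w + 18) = 4*w^2 + 27*w + 26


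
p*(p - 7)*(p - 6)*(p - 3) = p^4 - 16*p^3 + 81*p^2 - 126*p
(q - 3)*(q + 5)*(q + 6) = q^3 + 8*q^2 - 3*q - 90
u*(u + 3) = u^2 + 3*u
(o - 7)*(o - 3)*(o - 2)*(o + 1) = o^4 - 11*o^3 + 29*o^2 - o - 42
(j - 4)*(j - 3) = j^2 - 7*j + 12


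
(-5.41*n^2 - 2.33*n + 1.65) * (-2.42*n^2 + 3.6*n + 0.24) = 13.0922*n^4 - 13.8374*n^3 - 13.6794*n^2 + 5.3808*n + 0.396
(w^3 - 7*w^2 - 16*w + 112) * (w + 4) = w^4 - 3*w^3 - 44*w^2 + 48*w + 448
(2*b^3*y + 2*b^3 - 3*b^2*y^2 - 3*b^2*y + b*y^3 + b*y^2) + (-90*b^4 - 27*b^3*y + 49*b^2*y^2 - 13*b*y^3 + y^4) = -90*b^4 - 25*b^3*y + 2*b^3 + 46*b^2*y^2 - 3*b^2*y - 12*b*y^3 + b*y^2 + y^4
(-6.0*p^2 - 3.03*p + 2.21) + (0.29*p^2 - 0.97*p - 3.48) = -5.71*p^2 - 4.0*p - 1.27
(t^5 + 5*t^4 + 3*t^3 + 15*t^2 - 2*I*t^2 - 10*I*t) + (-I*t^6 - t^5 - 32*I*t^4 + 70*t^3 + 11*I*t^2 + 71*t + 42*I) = -I*t^6 + 5*t^4 - 32*I*t^4 + 73*t^3 + 15*t^2 + 9*I*t^2 + 71*t - 10*I*t + 42*I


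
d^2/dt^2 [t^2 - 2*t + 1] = 2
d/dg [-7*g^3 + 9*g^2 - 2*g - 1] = -21*g^2 + 18*g - 2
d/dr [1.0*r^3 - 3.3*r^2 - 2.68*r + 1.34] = 3.0*r^2 - 6.6*r - 2.68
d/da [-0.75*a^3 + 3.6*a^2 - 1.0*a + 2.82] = -2.25*a^2 + 7.2*a - 1.0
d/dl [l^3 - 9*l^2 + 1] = 3*l*(l - 6)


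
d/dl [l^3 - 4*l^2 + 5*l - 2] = 3*l^2 - 8*l + 5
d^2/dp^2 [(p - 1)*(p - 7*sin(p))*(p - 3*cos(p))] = 7*p^2*sin(p) + 3*p^2*cos(p) + 5*p*sin(p) - 42*p*sin(2*p) - 31*p*cos(p) + 6*p - 20*sin(p) + 42*sqrt(2)*sin(2*p + pi/4) + 8*cos(p) - 2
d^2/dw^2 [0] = 0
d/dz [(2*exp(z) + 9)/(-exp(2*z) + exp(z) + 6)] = ((2*exp(z) - 1)*(2*exp(z) + 9) - 2*exp(2*z) + 2*exp(z) + 12)*exp(z)/(-exp(2*z) + exp(z) + 6)^2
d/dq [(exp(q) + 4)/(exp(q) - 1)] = -5/(4*sinh(q/2)^2)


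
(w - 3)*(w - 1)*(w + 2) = w^3 - 2*w^2 - 5*w + 6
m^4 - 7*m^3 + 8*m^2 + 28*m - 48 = (m - 4)*(m - 3)*(m - 2)*(m + 2)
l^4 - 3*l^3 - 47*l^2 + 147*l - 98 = (l - 7)*(l - 2)*(l - 1)*(l + 7)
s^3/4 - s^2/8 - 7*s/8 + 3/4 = (s/4 + 1/2)*(s - 3/2)*(s - 1)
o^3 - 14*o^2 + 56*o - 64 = (o - 8)*(o - 4)*(o - 2)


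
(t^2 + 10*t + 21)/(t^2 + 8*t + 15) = (t + 7)/(t + 5)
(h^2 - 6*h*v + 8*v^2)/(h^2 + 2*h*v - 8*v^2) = (h - 4*v)/(h + 4*v)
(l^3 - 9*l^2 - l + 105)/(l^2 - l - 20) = (l^2 - 4*l - 21)/(l + 4)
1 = 1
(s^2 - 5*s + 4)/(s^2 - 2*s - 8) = (s - 1)/(s + 2)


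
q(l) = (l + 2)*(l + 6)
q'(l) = 2*l + 8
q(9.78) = 185.89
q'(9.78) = 27.56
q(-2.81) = -2.58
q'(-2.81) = 2.38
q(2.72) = 41.16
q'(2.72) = 13.44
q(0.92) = 20.21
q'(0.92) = 9.84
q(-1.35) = 3.02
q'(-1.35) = 5.30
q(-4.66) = -3.56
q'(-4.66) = -1.32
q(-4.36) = -3.87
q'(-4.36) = -0.72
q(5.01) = 77.18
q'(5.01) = 18.02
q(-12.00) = 60.00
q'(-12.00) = -16.00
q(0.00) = 12.00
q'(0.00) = 8.00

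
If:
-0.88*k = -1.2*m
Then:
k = 1.36363636363636*m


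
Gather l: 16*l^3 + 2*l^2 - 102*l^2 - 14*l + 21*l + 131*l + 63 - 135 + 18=16*l^3 - 100*l^2 + 138*l - 54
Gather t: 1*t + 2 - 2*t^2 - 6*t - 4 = -2*t^2 - 5*t - 2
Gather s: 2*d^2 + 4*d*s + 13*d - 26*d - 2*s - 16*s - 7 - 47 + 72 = 2*d^2 - 13*d + s*(4*d - 18) + 18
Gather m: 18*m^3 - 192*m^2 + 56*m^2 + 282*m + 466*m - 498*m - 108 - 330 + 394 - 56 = 18*m^3 - 136*m^2 + 250*m - 100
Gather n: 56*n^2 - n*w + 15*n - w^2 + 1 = 56*n^2 + n*(15 - w) - w^2 + 1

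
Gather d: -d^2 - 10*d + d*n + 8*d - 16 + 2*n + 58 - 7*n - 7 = -d^2 + d*(n - 2) - 5*n + 35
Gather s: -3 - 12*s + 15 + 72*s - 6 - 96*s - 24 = -36*s - 18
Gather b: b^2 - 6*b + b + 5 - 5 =b^2 - 5*b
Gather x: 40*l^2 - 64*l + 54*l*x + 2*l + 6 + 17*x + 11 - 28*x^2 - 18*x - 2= 40*l^2 - 62*l - 28*x^2 + x*(54*l - 1) + 15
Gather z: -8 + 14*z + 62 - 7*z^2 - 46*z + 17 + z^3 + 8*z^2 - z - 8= z^3 + z^2 - 33*z + 63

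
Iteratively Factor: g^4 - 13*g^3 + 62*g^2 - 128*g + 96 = (g - 2)*(g^3 - 11*g^2 + 40*g - 48) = (g - 3)*(g - 2)*(g^2 - 8*g + 16) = (g - 4)*(g - 3)*(g - 2)*(g - 4)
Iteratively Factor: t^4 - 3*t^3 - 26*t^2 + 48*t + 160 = (t - 4)*(t^3 + t^2 - 22*t - 40) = (t - 5)*(t - 4)*(t^2 + 6*t + 8) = (t - 5)*(t - 4)*(t + 4)*(t + 2)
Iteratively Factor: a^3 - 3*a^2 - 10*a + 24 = (a - 4)*(a^2 + a - 6) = (a - 4)*(a - 2)*(a + 3)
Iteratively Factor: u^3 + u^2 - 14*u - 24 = (u + 2)*(u^2 - u - 12) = (u - 4)*(u + 2)*(u + 3)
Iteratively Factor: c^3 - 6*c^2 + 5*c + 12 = (c - 3)*(c^2 - 3*c - 4) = (c - 3)*(c + 1)*(c - 4)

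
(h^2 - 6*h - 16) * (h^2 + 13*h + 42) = h^4 + 7*h^3 - 52*h^2 - 460*h - 672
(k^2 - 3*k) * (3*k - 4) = 3*k^3 - 13*k^2 + 12*k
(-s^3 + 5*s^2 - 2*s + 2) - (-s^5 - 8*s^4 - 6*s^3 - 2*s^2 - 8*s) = s^5 + 8*s^4 + 5*s^3 + 7*s^2 + 6*s + 2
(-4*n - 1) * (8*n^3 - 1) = -32*n^4 - 8*n^3 + 4*n + 1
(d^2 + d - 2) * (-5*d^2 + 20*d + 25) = -5*d^4 + 15*d^3 + 55*d^2 - 15*d - 50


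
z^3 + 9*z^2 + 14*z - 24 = (z - 1)*(z + 4)*(z + 6)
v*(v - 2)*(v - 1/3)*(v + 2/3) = v^4 - 5*v^3/3 - 8*v^2/9 + 4*v/9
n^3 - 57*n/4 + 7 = (n - 7/2)*(n - 1/2)*(n + 4)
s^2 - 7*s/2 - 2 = (s - 4)*(s + 1/2)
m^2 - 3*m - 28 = (m - 7)*(m + 4)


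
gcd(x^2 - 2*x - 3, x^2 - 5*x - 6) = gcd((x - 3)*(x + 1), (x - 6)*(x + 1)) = x + 1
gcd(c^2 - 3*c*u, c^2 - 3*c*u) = -c^2 + 3*c*u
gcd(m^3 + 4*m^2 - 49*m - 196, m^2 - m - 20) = m + 4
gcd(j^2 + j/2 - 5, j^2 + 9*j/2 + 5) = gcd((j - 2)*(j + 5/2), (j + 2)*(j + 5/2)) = j + 5/2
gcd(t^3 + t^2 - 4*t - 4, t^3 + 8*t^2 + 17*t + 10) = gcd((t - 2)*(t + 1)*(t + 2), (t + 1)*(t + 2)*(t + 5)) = t^2 + 3*t + 2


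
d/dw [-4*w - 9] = -4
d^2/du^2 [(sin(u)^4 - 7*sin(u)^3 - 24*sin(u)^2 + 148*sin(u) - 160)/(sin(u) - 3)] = (-9*sin(u)^6 + 97*sin(u)^5 - 345*sin(u)^4 + 289*sin(u)^3 + 814*sin(u)^2 - 1230*sin(u) + 136)/(sin(u) - 3)^3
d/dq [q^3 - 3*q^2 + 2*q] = 3*q^2 - 6*q + 2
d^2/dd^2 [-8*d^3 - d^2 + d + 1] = -48*d - 2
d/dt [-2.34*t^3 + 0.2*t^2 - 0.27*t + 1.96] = -7.02*t^2 + 0.4*t - 0.27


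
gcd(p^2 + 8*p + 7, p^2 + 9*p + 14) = p + 7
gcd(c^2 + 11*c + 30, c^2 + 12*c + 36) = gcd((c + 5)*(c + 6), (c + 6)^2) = c + 6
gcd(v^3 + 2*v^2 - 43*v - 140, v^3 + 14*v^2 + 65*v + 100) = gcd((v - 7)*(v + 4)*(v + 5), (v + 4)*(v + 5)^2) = v^2 + 9*v + 20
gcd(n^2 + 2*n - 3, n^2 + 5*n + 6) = n + 3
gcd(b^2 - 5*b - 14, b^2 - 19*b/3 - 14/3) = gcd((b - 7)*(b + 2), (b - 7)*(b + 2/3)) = b - 7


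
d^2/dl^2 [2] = 0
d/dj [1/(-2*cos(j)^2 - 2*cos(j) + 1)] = -(2*sin(j) + 2*sin(2*j))/(2*cos(j) + cos(2*j))^2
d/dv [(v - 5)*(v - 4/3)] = 2*v - 19/3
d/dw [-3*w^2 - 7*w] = -6*w - 7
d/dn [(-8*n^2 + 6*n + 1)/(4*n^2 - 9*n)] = (48*n^2 - 8*n + 9)/(n^2*(16*n^2 - 72*n + 81))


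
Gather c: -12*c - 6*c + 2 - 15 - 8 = -18*c - 21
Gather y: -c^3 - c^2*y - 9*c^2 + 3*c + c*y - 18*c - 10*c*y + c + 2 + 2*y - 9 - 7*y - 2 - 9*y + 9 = -c^3 - 9*c^2 - 14*c + y*(-c^2 - 9*c - 14)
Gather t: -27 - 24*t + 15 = -24*t - 12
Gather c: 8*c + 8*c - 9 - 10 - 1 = 16*c - 20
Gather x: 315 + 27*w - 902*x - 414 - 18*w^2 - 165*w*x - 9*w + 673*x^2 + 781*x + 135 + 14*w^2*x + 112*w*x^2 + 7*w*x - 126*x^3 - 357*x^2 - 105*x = -18*w^2 + 18*w - 126*x^3 + x^2*(112*w + 316) + x*(14*w^2 - 158*w - 226) + 36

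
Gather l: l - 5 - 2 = l - 7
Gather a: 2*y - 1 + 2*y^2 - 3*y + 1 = 2*y^2 - y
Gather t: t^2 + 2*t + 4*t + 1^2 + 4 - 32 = t^2 + 6*t - 27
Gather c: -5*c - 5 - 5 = -5*c - 10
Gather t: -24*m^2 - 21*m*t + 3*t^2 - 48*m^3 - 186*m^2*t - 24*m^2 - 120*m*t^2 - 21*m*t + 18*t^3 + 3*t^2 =-48*m^3 - 48*m^2 + 18*t^3 + t^2*(6 - 120*m) + t*(-186*m^2 - 42*m)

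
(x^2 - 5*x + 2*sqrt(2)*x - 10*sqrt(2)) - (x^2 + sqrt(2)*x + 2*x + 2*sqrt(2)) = -7*x + sqrt(2)*x - 12*sqrt(2)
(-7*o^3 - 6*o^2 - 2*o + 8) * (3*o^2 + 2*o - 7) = -21*o^5 - 32*o^4 + 31*o^3 + 62*o^2 + 30*o - 56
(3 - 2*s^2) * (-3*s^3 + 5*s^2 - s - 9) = 6*s^5 - 10*s^4 - 7*s^3 + 33*s^2 - 3*s - 27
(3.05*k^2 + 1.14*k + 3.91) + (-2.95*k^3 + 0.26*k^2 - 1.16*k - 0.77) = -2.95*k^3 + 3.31*k^2 - 0.02*k + 3.14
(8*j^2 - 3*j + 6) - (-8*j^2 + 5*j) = 16*j^2 - 8*j + 6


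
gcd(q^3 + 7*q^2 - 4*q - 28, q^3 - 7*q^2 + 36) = q + 2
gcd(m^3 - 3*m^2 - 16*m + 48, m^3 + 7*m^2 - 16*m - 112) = m^2 - 16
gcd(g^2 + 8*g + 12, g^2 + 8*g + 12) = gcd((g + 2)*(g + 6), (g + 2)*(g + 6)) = g^2 + 8*g + 12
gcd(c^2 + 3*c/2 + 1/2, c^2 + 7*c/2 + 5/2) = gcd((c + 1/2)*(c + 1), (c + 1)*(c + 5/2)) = c + 1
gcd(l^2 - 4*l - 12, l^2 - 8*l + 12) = l - 6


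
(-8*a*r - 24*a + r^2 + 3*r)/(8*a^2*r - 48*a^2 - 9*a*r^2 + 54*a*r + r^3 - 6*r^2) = (r + 3)/(-a*r + 6*a + r^2 - 6*r)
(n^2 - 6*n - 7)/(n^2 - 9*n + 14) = (n + 1)/(n - 2)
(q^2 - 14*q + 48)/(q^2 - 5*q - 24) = (q - 6)/(q + 3)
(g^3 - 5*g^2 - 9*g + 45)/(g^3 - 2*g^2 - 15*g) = (g - 3)/g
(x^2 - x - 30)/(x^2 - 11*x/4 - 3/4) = 4*(-x^2 + x + 30)/(-4*x^2 + 11*x + 3)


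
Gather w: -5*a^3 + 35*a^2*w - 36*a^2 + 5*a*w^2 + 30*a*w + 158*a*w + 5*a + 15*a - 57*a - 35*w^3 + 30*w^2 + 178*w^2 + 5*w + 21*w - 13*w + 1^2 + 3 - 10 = -5*a^3 - 36*a^2 - 37*a - 35*w^3 + w^2*(5*a + 208) + w*(35*a^2 + 188*a + 13) - 6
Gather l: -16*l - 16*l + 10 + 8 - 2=16 - 32*l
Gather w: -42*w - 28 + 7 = -42*w - 21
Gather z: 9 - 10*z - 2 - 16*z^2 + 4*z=-16*z^2 - 6*z + 7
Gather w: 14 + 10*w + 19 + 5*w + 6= 15*w + 39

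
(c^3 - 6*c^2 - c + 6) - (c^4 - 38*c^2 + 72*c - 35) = -c^4 + c^3 + 32*c^2 - 73*c + 41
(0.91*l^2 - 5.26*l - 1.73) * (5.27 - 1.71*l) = -1.5561*l^3 + 13.7903*l^2 - 24.7619*l - 9.1171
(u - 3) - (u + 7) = -10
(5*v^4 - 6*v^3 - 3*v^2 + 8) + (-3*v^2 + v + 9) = 5*v^4 - 6*v^3 - 6*v^2 + v + 17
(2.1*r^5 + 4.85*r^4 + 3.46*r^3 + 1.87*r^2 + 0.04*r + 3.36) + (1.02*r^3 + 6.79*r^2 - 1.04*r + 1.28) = 2.1*r^5 + 4.85*r^4 + 4.48*r^3 + 8.66*r^2 - 1.0*r + 4.64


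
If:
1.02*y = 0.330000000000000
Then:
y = 0.32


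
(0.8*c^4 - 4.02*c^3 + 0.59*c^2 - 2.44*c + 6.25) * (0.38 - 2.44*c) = -1.952*c^5 + 10.1128*c^4 - 2.9672*c^3 + 6.1778*c^2 - 16.1772*c + 2.375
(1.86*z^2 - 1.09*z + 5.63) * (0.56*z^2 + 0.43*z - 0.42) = 1.0416*z^4 + 0.1894*z^3 + 1.9029*z^2 + 2.8787*z - 2.3646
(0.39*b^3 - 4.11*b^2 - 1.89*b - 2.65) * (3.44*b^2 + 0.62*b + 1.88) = 1.3416*b^5 - 13.8966*b^4 - 8.3166*b^3 - 18.0146*b^2 - 5.1962*b - 4.982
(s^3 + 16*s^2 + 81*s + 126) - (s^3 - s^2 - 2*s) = 17*s^2 + 83*s + 126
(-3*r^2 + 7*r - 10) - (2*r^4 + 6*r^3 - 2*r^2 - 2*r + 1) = -2*r^4 - 6*r^3 - r^2 + 9*r - 11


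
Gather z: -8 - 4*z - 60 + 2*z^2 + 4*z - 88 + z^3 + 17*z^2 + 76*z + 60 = z^3 + 19*z^2 + 76*z - 96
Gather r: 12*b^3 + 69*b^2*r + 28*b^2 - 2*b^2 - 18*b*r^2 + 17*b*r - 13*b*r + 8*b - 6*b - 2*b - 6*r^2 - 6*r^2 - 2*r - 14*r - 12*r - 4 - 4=12*b^3 + 26*b^2 + r^2*(-18*b - 12) + r*(69*b^2 + 4*b - 28) - 8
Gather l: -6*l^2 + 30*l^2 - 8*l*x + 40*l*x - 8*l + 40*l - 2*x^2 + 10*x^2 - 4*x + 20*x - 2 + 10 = 24*l^2 + l*(32*x + 32) + 8*x^2 + 16*x + 8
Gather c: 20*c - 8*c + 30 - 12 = 12*c + 18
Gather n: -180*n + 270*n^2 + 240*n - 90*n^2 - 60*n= 180*n^2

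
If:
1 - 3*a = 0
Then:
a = 1/3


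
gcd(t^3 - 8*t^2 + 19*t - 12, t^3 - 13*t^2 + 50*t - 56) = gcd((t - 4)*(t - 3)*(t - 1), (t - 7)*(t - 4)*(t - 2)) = t - 4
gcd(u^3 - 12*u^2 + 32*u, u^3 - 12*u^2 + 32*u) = u^3 - 12*u^2 + 32*u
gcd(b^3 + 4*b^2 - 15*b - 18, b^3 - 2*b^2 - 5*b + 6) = b - 3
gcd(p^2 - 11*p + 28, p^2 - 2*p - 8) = p - 4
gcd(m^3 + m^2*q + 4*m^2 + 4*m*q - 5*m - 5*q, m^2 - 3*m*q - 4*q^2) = m + q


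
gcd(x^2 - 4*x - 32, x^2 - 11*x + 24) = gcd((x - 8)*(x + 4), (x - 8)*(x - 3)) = x - 8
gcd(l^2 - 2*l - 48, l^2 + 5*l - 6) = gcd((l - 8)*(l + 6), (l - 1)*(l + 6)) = l + 6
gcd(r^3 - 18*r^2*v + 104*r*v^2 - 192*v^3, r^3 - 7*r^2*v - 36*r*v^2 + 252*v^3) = r - 6*v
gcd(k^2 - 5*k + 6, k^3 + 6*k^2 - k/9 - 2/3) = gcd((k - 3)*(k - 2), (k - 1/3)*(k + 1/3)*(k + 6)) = 1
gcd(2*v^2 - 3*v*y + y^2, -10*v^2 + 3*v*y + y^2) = -2*v + y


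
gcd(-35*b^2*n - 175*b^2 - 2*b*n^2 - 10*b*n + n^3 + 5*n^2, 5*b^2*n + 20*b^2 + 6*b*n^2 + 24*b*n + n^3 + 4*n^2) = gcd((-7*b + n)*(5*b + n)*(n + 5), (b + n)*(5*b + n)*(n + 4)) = 5*b + n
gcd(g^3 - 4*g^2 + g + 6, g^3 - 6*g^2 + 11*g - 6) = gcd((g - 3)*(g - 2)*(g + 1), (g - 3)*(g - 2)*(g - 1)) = g^2 - 5*g + 6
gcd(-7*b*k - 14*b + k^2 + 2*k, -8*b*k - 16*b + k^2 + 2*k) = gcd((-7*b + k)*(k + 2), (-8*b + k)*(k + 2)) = k + 2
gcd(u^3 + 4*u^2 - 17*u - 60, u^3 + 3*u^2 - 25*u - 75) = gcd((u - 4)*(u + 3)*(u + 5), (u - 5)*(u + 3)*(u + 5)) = u^2 + 8*u + 15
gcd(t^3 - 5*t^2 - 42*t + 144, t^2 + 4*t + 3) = 1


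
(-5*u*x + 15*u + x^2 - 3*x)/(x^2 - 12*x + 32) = (-5*u*x + 15*u + x^2 - 3*x)/(x^2 - 12*x + 32)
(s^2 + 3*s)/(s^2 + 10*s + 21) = s/(s + 7)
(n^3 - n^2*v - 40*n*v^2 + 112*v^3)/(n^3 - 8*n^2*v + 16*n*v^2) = (n + 7*v)/n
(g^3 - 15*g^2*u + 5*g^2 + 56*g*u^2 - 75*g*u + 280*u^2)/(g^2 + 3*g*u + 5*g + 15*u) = (g^2 - 15*g*u + 56*u^2)/(g + 3*u)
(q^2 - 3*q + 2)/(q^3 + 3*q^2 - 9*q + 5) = (q - 2)/(q^2 + 4*q - 5)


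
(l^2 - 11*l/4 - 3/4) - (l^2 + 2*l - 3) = 9/4 - 19*l/4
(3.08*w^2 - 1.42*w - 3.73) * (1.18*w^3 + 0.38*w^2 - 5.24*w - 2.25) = 3.6344*w^5 - 0.5052*w^4 - 21.0802*w^3 - 0.9066*w^2 + 22.7402*w + 8.3925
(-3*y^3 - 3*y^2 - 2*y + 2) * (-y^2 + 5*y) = 3*y^5 - 12*y^4 - 13*y^3 - 12*y^2 + 10*y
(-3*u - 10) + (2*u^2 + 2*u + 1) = 2*u^2 - u - 9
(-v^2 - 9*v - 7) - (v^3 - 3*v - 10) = -v^3 - v^2 - 6*v + 3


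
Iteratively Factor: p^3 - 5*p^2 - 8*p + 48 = (p + 3)*(p^2 - 8*p + 16) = (p - 4)*(p + 3)*(p - 4)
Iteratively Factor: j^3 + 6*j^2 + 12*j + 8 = (j + 2)*(j^2 + 4*j + 4) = (j + 2)^2*(j + 2)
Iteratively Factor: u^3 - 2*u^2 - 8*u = (u)*(u^2 - 2*u - 8) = u*(u - 4)*(u + 2)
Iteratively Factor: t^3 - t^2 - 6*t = (t + 2)*(t^2 - 3*t) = t*(t + 2)*(t - 3)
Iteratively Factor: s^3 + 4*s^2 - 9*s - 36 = (s + 4)*(s^2 - 9) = (s - 3)*(s + 4)*(s + 3)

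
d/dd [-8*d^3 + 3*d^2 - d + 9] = -24*d^2 + 6*d - 1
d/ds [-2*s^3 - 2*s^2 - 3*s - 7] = -6*s^2 - 4*s - 3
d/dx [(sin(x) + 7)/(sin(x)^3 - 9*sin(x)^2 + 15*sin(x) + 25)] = 2*(-11*sin(x) + cos(x)^2 + 7)*cos(x)/((sin(x) - 5)^3*(sin(x) + 1)^2)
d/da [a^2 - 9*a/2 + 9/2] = 2*a - 9/2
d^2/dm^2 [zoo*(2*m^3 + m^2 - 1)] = zoo*(m + 1)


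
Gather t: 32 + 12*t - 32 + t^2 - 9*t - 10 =t^2 + 3*t - 10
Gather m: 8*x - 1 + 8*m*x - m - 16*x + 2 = m*(8*x - 1) - 8*x + 1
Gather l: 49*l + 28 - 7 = 49*l + 21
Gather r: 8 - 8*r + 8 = 16 - 8*r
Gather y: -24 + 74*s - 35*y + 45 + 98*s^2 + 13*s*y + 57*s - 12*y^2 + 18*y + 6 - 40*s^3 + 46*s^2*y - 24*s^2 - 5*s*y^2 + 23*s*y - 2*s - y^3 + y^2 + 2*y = -40*s^3 + 74*s^2 + 129*s - y^3 + y^2*(-5*s - 11) + y*(46*s^2 + 36*s - 15) + 27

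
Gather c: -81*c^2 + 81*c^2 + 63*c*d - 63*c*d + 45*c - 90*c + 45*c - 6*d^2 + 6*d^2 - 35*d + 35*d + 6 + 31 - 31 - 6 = 0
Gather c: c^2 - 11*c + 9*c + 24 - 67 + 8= c^2 - 2*c - 35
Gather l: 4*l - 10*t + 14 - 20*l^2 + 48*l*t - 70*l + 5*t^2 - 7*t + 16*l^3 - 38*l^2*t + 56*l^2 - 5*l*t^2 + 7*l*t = 16*l^3 + l^2*(36 - 38*t) + l*(-5*t^2 + 55*t - 66) + 5*t^2 - 17*t + 14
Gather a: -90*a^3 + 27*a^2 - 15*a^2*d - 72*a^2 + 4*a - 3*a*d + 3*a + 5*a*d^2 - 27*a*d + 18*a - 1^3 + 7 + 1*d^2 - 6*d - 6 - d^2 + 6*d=-90*a^3 + a^2*(-15*d - 45) + a*(5*d^2 - 30*d + 25)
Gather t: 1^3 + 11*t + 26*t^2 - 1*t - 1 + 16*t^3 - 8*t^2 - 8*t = 16*t^3 + 18*t^2 + 2*t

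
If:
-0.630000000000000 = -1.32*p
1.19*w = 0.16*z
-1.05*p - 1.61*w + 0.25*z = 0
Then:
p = 0.48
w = 2.01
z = 14.95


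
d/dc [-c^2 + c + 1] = 1 - 2*c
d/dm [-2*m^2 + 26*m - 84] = 26 - 4*m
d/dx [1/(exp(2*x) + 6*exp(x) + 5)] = 2*(-exp(x) - 3)*exp(x)/(exp(2*x) + 6*exp(x) + 5)^2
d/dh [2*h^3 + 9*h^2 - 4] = 6*h*(h + 3)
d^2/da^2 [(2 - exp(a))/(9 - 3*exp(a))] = (exp(a) + 3)*exp(a)/(3*(exp(3*a) - 9*exp(2*a) + 27*exp(a) - 27))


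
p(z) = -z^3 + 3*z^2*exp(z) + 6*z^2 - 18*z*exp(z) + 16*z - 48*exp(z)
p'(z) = 3*z^2*exp(z) - 3*z^2 - 12*z*exp(z) + 12*z - 66*exp(z) + 16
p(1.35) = -227.73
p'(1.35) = -269.26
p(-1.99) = -0.24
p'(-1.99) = -23.89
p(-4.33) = 125.53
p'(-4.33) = -91.65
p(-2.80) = 25.77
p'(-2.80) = -41.66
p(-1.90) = -2.33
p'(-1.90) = -22.47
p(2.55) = -889.52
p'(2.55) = -960.24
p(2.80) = -1161.49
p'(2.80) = -1225.03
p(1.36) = -230.43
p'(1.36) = -272.34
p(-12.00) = 2400.00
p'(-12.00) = -560.00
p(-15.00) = 4485.00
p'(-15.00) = -839.00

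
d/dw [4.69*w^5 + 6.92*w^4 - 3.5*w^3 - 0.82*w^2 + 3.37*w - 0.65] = 23.45*w^4 + 27.68*w^3 - 10.5*w^2 - 1.64*w + 3.37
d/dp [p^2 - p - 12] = 2*p - 1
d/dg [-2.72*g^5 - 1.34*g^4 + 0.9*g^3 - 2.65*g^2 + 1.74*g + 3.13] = -13.6*g^4 - 5.36*g^3 + 2.7*g^2 - 5.3*g + 1.74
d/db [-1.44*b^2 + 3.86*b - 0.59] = 3.86 - 2.88*b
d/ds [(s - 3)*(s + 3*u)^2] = 3*(s + 3*u)*(s + u - 2)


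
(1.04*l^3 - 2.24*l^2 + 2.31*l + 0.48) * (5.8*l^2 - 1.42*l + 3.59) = 6.032*l^5 - 14.4688*l^4 + 20.3124*l^3 - 8.5378*l^2 + 7.6113*l + 1.7232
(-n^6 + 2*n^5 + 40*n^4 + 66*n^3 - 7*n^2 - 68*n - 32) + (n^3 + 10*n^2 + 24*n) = -n^6 + 2*n^5 + 40*n^4 + 67*n^3 + 3*n^2 - 44*n - 32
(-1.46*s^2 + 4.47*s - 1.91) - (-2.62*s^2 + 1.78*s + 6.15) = 1.16*s^2 + 2.69*s - 8.06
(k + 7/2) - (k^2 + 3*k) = -k^2 - 2*k + 7/2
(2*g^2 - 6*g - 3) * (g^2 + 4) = 2*g^4 - 6*g^3 + 5*g^2 - 24*g - 12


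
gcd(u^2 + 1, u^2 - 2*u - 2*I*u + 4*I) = 1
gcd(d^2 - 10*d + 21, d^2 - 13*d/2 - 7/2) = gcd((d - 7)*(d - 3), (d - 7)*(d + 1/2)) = d - 7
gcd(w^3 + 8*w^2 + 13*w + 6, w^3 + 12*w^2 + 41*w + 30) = w^2 + 7*w + 6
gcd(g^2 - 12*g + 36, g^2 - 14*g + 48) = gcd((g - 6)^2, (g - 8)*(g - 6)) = g - 6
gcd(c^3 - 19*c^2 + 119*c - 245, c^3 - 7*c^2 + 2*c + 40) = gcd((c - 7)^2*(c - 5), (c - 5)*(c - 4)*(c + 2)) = c - 5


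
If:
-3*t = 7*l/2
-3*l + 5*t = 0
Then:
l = 0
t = 0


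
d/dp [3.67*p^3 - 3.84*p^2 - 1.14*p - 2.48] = 11.01*p^2 - 7.68*p - 1.14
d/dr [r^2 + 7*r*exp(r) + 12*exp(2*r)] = 7*r*exp(r) + 2*r + 24*exp(2*r) + 7*exp(r)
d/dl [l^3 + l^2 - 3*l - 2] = 3*l^2 + 2*l - 3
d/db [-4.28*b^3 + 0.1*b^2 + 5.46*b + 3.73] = -12.84*b^2 + 0.2*b + 5.46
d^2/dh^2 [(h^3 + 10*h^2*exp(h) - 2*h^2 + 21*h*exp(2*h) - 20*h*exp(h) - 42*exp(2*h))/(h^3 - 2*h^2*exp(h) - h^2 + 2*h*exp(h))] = 2*(h^2*(h^2 - 2*h*exp(h) - h + 2*exp(h))^2*(5*h^2*exp(h) + 42*h*exp(2*h) + 10*h*exp(h) + 3*h - 42*exp(2*h) - 10*exp(h) - 2) + h*((h^2*exp(h) + 3*h*exp(h) - 3*h + 1)*(h^3 + 10*h^2*exp(h) - 2*h^2 + 21*h*exp(2*h) - 20*h*exp(h) - 42*exp(2*h)) + (2*h^2*exp(h) - 3*h^2 + 2*h*exp(h) + 2*h - 2*exp(h))*(10*h^2*exp(h) + 3*h^2 + 42*h*exp(2*h) - 4*h - 63*exp(2*h) - 20*exp(h)))*(h^2 - 2*h*exp(h) - h + 2*exp(h)) + (2*h^2*exp(h) - 3*h^2 + 2*h*exp(h) + 2*h - 2*exp(h))^2*(h^3 + 10*h^2*exp(h) - 2*h^2 + 21*h*exp(2*h) - 20*h*exp(h) - 42*exp(2*h)))/(h^3*(h^2 - 2*h*exp(h) - h + 2*exp(h))^3)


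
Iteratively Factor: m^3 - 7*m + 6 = (m - 1)*(m^2 + m - 6) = (m - 2)*(m - 1)*(m + 3)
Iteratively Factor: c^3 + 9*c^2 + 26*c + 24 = (c + 2)*(c^2 + 7*c + 12) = (c + 2)*(c + 4)*(c + 3)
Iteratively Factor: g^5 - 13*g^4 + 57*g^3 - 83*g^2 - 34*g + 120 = (g - 2)*(g^4 - 11*g^3 + 35*g^2 - 13*g - 60) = (g - 3)*(g - 2)*(g^3 - 8*g^2 + 11*g + 20) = (g - 3)*(g - 2)*(g + 1)*(g^2 - 9*g + 20) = (g - 4)*(g - 3)*(g - 2)*(g + 1)*(g - 5)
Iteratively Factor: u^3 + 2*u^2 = (u)*(u^2 + 2*u) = u^2*(u + 2)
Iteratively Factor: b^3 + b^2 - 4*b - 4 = (b - 2)*(b^2 + 3*b + 2) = (b - 2)*(b + 2)*(b + 1)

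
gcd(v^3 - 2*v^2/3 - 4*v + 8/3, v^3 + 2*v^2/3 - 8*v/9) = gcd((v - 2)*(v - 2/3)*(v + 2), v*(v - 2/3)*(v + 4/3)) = v - 2/3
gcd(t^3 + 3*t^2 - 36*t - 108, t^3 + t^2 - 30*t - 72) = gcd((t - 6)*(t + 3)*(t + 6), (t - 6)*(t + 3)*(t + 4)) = t^2 - 3*t - 18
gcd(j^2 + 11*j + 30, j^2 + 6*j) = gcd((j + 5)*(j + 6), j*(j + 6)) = j + 6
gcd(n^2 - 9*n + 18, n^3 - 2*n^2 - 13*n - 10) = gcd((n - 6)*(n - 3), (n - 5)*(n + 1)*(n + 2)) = 1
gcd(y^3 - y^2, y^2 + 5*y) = y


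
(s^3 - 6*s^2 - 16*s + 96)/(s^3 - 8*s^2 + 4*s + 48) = (s + 4)/(s + 2)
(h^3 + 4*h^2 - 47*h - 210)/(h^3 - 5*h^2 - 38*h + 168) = (h + 5)/(h - 4)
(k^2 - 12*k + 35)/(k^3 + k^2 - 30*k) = (k - 7)/(k*(k + 6))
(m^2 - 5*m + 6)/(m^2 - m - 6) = (m - 2)/(m + 2)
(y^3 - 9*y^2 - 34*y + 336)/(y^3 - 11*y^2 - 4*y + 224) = (y + 6)/(y + 4)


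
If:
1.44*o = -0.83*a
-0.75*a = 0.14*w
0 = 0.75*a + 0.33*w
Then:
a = 0.00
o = 0.00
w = 0.00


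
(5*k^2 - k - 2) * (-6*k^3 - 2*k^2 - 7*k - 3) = -30*k^5 - 4*k^4 - 21*k^3 - 4*k^2 + 17*k + 6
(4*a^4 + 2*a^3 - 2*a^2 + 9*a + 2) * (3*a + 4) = 12*a^5 + 22*a^4 + 2*a^3 + 19*a^2 + 42*a + 8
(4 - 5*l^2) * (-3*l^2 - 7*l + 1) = 15*l^4 + 35*l^3 - 17*l^2 - 28*l + 4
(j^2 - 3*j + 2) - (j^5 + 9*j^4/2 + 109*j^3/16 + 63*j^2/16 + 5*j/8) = -j^5 - 9*j^4/2 - 109*j^3/16 - 47*j^2/16 - 29*j/8 + 2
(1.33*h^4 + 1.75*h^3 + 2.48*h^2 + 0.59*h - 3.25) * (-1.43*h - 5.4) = -1.9019*h^5 - 9.6845*h^4 - 12.9964*h^3 - 14.2357*h^2 + 1.4615*h + 17.55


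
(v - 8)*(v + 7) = v^2 - v - 56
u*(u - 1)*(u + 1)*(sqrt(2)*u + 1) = sqrt(2)*u^4 + u^3 - sqrt(2)*u^2 - u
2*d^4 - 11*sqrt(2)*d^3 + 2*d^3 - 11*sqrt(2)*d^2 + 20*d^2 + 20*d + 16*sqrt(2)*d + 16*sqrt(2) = (d - 4*sqrt(2))*(d - 2*sqrt(2))*(sqrt(2)*d + 1)*(sqrt(2)*d + sqrt(2))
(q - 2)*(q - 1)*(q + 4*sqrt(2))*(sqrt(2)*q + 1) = sqrt(2)*q^4 - 3*sqrt(2)*q^3 + 9*q^3 - 27*q^2 + 6*sqrt(2)*q^2 - 12*sqrt(2)*q + 18*q + 8*sqrt(2)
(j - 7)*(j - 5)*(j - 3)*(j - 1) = j^4 - 16*j^3 + 86*j^2 - 176*j + 105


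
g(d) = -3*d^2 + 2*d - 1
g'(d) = 2 - 6*d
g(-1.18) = -7.54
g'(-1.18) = 9.08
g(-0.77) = -4.32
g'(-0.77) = 6.62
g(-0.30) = -1.87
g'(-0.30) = 3.80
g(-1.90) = -15.63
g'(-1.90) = 13.40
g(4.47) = -52.00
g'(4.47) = -24.82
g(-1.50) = -10.75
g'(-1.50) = 11.00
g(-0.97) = -5.76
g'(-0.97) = 7.82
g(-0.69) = -3.81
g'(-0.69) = 6.14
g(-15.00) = -706.00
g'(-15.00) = 92.00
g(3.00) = -22.00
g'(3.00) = -16.00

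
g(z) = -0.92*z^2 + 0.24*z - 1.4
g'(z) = 0.24 - 1.84*z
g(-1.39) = -3.51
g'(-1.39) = 2.80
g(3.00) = -8.96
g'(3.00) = -5.28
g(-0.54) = -1.80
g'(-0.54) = 1.23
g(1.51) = -3.14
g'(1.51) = -2.54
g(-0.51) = -1.76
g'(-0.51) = 1.18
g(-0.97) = -2.50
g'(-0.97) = 2.02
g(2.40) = -6.12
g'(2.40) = -4.18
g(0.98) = -2.05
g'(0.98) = -1.56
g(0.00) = -1.40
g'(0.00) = 0.24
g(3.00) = -8.96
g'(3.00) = -5.28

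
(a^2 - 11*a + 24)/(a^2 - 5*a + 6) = (a - 8)/(a - 2)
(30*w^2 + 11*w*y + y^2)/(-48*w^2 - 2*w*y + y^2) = (5*w + y)/(-8*w + y)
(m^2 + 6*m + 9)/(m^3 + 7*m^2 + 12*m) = (m + 3)/(m*(m + 4))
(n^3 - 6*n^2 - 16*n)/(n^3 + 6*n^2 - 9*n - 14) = n*(n^2 - 6*n - 16)/(n^3 + 6*n^2 - 9*n - 14)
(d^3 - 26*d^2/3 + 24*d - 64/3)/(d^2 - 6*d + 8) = d - 8/3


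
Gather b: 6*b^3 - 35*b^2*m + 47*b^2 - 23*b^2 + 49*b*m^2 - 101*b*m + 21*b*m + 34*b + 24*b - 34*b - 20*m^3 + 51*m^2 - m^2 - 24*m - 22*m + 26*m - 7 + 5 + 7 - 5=6*b^3 + b^2*(24 - 35*m) + b*(49*m^2 - 80*m + 24) - 20*m^3 + 50*m^2 - 20*m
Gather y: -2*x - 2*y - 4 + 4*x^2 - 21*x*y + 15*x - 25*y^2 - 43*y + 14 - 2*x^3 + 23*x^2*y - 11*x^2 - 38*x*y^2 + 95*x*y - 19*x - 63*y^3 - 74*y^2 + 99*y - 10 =-2*x^3 - 7*x^2 - 6*x - 63*y^3 + y^2*(-38*x - 99) + y*(23*x^2 + 74*x + 54)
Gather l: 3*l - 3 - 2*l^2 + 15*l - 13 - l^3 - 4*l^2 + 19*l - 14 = -l^3 - 6*l^2 + 37*l - 30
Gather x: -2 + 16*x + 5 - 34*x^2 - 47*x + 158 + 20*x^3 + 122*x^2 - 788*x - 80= 20*x^3 + 88*x^2 - 819*x + 81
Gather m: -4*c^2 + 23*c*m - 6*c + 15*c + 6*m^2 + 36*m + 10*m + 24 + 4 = -4*c^2 + 9*c + 6*m^2 + m*(23*c + 46) + 28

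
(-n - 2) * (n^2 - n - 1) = -n^3 - n^2 + 3*n + 2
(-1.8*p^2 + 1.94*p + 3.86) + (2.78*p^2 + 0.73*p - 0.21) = 0.98*p^2 + 2.67*p + 3.65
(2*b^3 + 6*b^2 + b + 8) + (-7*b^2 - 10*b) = 2*b^3 - b^2 - 9*b + 8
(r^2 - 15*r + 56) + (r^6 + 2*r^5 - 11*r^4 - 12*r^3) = r^6 + 2*r^5 - 11*r^4 - 12*r^3 + r^2 - 15*r + 56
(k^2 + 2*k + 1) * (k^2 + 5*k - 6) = k^4 + 7*k^3 + 5*k^2 - 7*k - 6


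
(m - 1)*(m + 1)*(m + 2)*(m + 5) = m^4 + 7*m^3 + 9*m^2 - 7*m - 10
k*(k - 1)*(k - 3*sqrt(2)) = k^3 - 3*sqrt(2)*k^2 - k^2 + 3*sqrt(2)*k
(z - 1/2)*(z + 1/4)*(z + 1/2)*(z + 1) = z^4 + 5*z^3/4 - 5*z/16 - 1/16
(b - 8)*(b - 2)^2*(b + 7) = b^4 - 5*b^3 - 48*b^2 + 220*b - 224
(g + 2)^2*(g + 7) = g^3 + 11*g^2 + 32*g + 28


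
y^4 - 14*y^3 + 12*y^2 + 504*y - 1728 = (y - 8)*(y - 6)^2*(y + 6)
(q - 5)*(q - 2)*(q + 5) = q^3 - 2*q^2 - 25*q + 50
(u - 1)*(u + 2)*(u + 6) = u^3 + 7*u^2 + 4*u - 12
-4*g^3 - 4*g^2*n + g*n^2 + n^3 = (-2*g + n)*(g + n)*(2*g + n)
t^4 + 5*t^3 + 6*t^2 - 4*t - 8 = (t - 1)*(t + 2)^3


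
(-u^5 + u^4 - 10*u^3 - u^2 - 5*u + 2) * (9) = -9*u^5 + 9*u^4 - 90*u^3 - 9*u^2 - 45*u + 18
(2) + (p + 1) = p + 3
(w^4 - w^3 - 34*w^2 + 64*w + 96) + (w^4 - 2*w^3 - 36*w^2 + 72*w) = 2*w^4 - 3*w^3 - 70*w^2 + 136*w + 96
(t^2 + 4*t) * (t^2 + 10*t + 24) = t^4 + 14*t^3 + 64*t^2 + 96*t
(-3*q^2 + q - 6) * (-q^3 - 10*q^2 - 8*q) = 3*q^5 + 29*q^4 + 20*q^3 + 52*q^2 + 48*q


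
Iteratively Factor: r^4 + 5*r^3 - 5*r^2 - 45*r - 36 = (r - 3)*(r^3 + 8*r^2 + 19*r + 12) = (r - 3)*(r + 1)*(r^2 + 7*r + 12) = (r - 3)*(r + 1)*(r + 4)*(r + 3)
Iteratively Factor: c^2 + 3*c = (c)*(c + 3)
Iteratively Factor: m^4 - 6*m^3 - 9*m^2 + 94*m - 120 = (m - 2)*(m^3 - 4*m^2 - 17*m + 60) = (m - 5)*(m - 2)*(m^2 + m - 12) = (m - 5)*(m - 2)*(m + 4)*(m - 3)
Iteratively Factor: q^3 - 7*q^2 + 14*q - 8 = (q - 2)*(q^2 - 5*q + 4) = (q - 4)*(q - 2)*(q - 1)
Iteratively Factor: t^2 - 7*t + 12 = (t - 4)*(t - 3)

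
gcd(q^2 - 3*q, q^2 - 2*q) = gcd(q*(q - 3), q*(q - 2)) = q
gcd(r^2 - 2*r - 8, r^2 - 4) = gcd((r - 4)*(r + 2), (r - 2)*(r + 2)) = r + 2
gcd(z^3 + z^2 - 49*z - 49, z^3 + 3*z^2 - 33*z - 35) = z^2 + 8*z + 7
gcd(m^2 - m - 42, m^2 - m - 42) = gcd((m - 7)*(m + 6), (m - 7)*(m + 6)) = m^2 - m - 42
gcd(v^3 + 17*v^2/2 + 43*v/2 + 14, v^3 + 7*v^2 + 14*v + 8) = v^2 + 5*v + 4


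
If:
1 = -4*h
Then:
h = -1/4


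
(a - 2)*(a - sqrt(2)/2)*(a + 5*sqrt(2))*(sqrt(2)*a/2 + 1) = sqrt(2)*a^4/2 - sqrt(2)*a^3 + 11*a^3/2 - 11*a^2 + 2*sqrt(2)*a^2 - 4*sqrt(2)*a - 5*a + 10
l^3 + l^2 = l^2*(l + 1)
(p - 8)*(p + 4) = p^2 - 4*p - 32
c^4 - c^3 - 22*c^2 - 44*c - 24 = (c - 6)*(c + 1)*(c + 2)^2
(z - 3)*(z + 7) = z^2 + 4*z - 21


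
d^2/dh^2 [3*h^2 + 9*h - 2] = 6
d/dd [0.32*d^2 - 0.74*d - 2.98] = 0.64*d - 0.74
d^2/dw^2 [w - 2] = 0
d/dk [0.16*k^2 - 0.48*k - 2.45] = 0.32*k - 0.48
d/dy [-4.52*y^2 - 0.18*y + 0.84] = -9.04*y - 0.18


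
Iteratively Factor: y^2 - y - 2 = (y + 1)*(y - 2)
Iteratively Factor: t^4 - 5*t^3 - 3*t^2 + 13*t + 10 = (t - 2)*(t^3 - 3*t^2 - 9*t - 5) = (t - 2)*(t + 1)*(t^2 - 4*t - 5) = (t - 5)*(t - 2)*(t + 1)*(t + 1)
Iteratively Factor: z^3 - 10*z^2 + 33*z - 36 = (z - 3)*(z^2 - 7*z + 12) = (z - 4)*(z - 3)*(z - 3)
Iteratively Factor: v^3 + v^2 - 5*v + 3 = (v - 1)*(v^2 + 2*v - 3) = (v - 1)*(v + 3)*(v - 1)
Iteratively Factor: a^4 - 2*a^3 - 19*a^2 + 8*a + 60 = (a + 3)*(a^3 - 5*a^2 - 4*a + 20) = (a + 2)*(a + 3)*(a^2 - 7*a + 10) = (a - 5)*(a + 2)*(a + 3)*(a - 2)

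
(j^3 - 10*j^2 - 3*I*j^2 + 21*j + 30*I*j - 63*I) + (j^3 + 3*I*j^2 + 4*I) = 2*j^3 - 10*j^2 + 21*j + 30*I*j - 59*I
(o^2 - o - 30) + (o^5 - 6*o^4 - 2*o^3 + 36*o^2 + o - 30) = o^5 - 6*o^4 - 2*o^3 + 37*o^2 - 60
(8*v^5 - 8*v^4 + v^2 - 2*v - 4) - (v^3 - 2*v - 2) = 8*v^5 - 8*v^4 - v^3 + v^2 - 2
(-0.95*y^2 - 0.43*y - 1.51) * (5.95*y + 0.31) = -5.6525*y^3 - 2.853*y^2 - 9.1178*y - 0.4681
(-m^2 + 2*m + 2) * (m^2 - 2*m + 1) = -m^4 + 4*m^3 - 3*m^2 - 2*m + 2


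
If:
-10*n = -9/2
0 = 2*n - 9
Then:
No Solution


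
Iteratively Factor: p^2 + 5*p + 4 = (p + 1)*(p + 4)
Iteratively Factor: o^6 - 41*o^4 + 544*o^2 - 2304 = (o - 4)*(o^5 + 4*o^4 - 25*o^3 - 100*o^2 + 144*o + 576) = (o - 4)^2*(o^4 + 8*o^3 + 7*o^2 - 72*o - 144) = (o - 4)^2*(o + 3)*(o^3 + 5*o^2 - 8*o - 48) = (o - 4)^2*(o + 3)*(o + 4)*(o^2 + o - 12) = (o - 4)^2*(o - 3)*(o + 3)*(o + 4)*(o + 4)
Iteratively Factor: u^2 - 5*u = (u)*(u - 5)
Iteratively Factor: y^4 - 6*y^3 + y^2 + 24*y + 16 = (y + 1)*(y^3 - 7*y^2 + 8*y + 16) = (y + 1)^2*(y^2 - 8*y + 16) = (y - 4)*(y + 1)^2*(y - 4)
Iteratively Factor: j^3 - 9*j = (j)*(j^2 - 9) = j*(j + 3)*(j - 3)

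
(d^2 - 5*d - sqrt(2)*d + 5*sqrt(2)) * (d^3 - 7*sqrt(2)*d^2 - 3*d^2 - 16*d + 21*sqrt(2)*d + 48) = d^5 - 8*sqrt(2)*d^4 - 8*d^4 + 13*d^3 + 64*sqrt(2)*d^3 - 104*sqrt(2)*d^2 + 16*d^2 - 128*sqrt(2)*d - 30*d + 240*sqrt(2)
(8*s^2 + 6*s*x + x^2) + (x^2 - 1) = 8*s^2 + 6*s*x + 2*x^2 - 1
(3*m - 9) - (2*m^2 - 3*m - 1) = -2*m^2 + 6*m - 8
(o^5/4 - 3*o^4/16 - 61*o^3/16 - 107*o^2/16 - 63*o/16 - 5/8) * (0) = 0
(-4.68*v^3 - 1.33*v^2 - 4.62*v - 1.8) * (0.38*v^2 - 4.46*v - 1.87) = -1.7784*v^5 + 20.3674*v^4 + 12.9278*v^3 + 22.4083*v^2 + 16.6674*v + 3.366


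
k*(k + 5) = k^2 + 5*k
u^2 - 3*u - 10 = (u - 5)*(u + 2)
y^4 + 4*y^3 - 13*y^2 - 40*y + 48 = (y - 3)*(y - 1)*(y + 4)^2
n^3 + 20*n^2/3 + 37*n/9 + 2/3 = (n + 1/3)^2*(n + 6)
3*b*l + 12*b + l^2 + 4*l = (3*b + l)*(l + 4)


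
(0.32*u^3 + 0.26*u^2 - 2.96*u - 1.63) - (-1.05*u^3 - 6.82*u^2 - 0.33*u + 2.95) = 1.37*u^3 + 7.08*u^2 - 2.63*u - 4.58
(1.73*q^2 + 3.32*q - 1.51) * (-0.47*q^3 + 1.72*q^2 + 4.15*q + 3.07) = -0.8131*q^5 + 1.4152*q^4 + 13.5996*q^3 + 16.4919*q^2 + 3.9259*q - 4.6357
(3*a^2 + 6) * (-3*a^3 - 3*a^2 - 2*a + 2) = -9*a^5 - 9*a^4 - 24*a^3 - 12*a^2 - 12*a + 12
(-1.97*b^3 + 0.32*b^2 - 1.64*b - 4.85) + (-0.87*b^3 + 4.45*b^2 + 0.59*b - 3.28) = -2.84*b^3 + 4.77*b^2 - 1.05*b - 8.13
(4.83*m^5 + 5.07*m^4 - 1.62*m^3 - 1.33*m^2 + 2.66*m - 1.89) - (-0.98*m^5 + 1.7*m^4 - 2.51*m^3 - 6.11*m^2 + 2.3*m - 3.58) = 5.81*m^5 + 3.37*m^4 + 0.89*m^3 + 4.78*m^2 + 0.36*m + 1.69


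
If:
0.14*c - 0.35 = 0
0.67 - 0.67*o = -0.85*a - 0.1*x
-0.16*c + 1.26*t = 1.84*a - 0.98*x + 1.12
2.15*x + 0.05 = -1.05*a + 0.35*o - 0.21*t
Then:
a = 0.0511338857392063 - 2.11960313999128*x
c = 2.50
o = 1.06487134757959 - 2.53979502834714*x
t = 1.28102091250805 - 3.87307125205075*x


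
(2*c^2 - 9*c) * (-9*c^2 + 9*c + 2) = -18*c^4 + 99*c^3 - 77*c^2 - 18*c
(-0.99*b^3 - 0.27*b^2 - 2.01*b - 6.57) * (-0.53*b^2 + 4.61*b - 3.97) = 0.5247*b^5 - 4.4208*b^4 + 3.7509*b^3 - 4.7121*b^2 - 22.308*b + 26.0829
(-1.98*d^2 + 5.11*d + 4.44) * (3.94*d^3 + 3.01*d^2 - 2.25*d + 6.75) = -7.8012*d^5 + 14.1736*d^4 + 37.3297*d^3 - 11.4981*d^2 + 24.5025*d + 29.97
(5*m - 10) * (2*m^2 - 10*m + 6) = 10*m^3 - 70*m^2 + 130*m - 60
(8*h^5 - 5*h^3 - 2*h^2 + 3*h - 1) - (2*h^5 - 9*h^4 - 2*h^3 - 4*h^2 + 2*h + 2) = 6*h^5 + 9*h^4 - 3*h^3 + 2*h^2 + h - 3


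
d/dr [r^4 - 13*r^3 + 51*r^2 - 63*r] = 4*r^3 - 39*r^2 + 102*r - 63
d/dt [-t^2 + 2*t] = 2 - 2*t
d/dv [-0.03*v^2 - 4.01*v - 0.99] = -0.06*v - 4.01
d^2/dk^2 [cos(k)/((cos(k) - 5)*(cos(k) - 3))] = (-8*(1 - cos(k)^2)^2 - cos(k)^5 + 92*cos(k)^3 - 136*cos(k)^2 - 315*cos(k) + 248)/((cos(k) - 5)^3*(cos(k) - 3)^3)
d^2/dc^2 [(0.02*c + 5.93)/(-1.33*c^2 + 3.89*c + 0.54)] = ((0.02*c + 5.93)*(2.66*c - 3.89)*(5.32*c - 7.78) + (0.1596*c + 15.6182)*(-1.33*c^2 + 3.89*c + 0.54))/(-1.33*c^2 + 3.89*c + 0.54)^3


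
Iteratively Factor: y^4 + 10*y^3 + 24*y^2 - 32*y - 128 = (y + 4)*(y^3 + 6*y^2 - 32) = (y - 2)*(y + 4)*(y^2 + 8*y + 16) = (y - 2)*(y + 4)^2*(y + 4)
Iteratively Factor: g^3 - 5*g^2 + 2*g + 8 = (g - 2)*(g^2 - 3*g - 4) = (g - 4)*(g - 2)*(g + 1)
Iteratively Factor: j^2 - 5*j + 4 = (j - 1)*(j - 4)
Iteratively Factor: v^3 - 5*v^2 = (v)*(v^2 - 5*v) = v*(v - 5)*(v)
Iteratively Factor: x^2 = (x)*(x)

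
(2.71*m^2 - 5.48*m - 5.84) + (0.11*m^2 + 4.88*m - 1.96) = 2.82*m^2 - 0.600000000000001*m - 7.8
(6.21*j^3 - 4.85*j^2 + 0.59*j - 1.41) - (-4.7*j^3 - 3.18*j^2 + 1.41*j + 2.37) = 10.91*j^3 - 1.67*j^2 - 0.82*j - 3.78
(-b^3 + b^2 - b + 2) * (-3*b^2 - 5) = 3*b^5 - 3*b^4 + 8*b^3 - 11*b^2 + 5*b - 10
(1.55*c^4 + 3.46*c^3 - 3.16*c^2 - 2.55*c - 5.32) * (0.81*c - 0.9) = 1.2555*c^5 + 1.4076*c^4 - 5.6736*c^3 + 0.7785*c^2 - 2.0142*c + 4.788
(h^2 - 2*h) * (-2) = -2*h^2 + 4*h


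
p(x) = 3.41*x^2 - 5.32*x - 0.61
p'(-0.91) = -11.53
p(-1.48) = 14.73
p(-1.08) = 9.11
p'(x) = 6.82*x - 5.32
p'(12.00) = 76.52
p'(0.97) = 1.30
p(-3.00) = 46.04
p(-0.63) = 4.10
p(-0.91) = 7.06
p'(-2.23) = -20.53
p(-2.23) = 28.21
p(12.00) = 426.59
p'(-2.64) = -23.32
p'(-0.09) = -5.93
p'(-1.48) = -15.41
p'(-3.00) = -25.78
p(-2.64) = 37.20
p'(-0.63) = -9.62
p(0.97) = -2.56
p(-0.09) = -0.10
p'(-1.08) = -12.69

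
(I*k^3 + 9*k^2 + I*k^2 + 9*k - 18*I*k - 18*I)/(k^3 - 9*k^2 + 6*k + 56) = (I*k^3 + k^2*(9 + I) + k*(9 - 18*I) - 18*I)/(k^3 - 9*k^2 + 6*k + 56)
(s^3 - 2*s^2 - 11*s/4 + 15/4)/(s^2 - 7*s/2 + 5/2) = s + 3/2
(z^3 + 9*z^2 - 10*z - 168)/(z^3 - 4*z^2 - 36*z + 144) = (z + 7)/(z - 6)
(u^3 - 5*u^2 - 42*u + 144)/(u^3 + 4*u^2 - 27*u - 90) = (u^2 - 11*u + 24)/(u^2 - 2*u - 15)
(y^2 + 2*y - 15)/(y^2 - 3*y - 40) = (y - 3)/(y - 8)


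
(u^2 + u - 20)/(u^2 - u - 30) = (u - 4)/(u - 6)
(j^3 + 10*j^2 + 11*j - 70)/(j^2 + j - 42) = (j^2 + 3*j - 10)/(j - 6)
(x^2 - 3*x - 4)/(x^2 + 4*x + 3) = (x - 4)/(x + 3)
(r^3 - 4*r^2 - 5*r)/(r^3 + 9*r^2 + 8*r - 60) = r*(r^2 - 4*r - 5)/(r^3 + 9*r^2 + 8*r - 60)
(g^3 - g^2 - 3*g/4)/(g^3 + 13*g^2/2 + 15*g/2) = (4*g^2 - 4*g - 3)/(2*(2*g^2 + 13*g + 15))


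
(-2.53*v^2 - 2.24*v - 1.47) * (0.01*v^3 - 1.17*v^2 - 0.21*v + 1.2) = -0.0253*v^5 + 2.9377*v^4 + 3.1374*v^3 - 0.8457*v^2 - 2.3793*v - 1.764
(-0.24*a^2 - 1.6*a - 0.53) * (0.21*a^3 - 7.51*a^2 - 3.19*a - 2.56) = -0.0504*a^5 + 1.4664*a^4 + 12.6703*a^3 + 9.6987*a^2 + 5.7867*a + 1.3568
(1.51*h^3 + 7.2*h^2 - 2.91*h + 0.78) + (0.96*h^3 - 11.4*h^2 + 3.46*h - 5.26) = 2.47*h^3 - 4.2*h^2 + 0.55*h - 4.48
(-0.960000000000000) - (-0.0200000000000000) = -0.940000000000000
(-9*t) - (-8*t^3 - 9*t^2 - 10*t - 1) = 8*t^3 + 9*t^2 + t + 1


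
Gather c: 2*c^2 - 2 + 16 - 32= 2*c^2 - 18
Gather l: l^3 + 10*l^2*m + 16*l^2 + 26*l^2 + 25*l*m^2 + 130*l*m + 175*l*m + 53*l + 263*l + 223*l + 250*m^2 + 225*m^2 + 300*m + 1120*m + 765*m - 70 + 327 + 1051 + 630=l^3 + l^2*(10*m + 42) + l*(25*m^2 + 305*m + 539) + 475*m^2 + 2185*m + 1938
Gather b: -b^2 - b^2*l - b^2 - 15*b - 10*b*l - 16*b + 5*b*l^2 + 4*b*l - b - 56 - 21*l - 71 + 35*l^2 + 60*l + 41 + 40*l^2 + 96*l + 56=b^2*(-l - 2) + b*(5*l^2 - 6*l - 32) + 75*l^2 + 135*l - 30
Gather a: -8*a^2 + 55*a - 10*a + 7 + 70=-8*a^2 + 45*a + 77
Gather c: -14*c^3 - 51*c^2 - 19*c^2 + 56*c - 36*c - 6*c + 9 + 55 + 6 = -14*c^3 - 70*c^2 + 14*c + 70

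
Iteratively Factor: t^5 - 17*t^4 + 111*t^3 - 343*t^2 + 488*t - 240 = (t - 1)*(t^4 - 16*t^3 + 95*t^2 - 248*t + 240) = (t - 4)*(t - 1)*(t^3 - 12*t^2 + 47*t - 60) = (t - 4)*(t - 3)*(t - 1)*(t^2 - 9*t + 20) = (t - 4)^2*(t - 3)*(t - 1)*(t - 5)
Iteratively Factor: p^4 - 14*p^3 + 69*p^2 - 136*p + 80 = (p - 5)*(p^3 - 9*p^2 + 24*p - 16) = (p - 5)*(p - 4)*(p^2 - 5*p + 4) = (p - 5)*(p - 4)*(p - 1)*(p - 4)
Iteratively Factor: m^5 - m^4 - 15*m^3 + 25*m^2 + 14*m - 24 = (m - 3)*(m^4 + 2*m^3 - 9*m^2 - 2*m + 8) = (m - 3)*(m - 2)*(m^3 + 4*m^2 - m - 4) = (m - 3)*(m - 2)*(m + 4)*(m^2 - 1) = (m - 3)*(m - 2)*(m + 1)*(m + 4)*(m - 1)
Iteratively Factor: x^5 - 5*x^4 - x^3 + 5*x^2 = (x - 1)*(x^4 - 4*x^3 - 5*x^2) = x*(x - 1)*(x^3 - 4*x^2 - 5*x) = x^2*(x - 1)*(x^2 - 4*x - 5) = x^2*(x - 1)*(x + 1)*(x - 5)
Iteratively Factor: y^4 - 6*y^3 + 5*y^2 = (y)*(y^3 - 6*y^2 + 5*y) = y*(y - 1)*(y^2 - 5*y) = y^2*(y - 1)*(y - 5)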